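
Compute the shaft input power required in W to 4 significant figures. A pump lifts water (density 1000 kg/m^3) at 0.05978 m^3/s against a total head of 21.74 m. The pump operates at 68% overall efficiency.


Approach: apply hydraulic power then efficiency conversion, P = rho*g*Q*H; P_in = P/eta.
Step 1 — hydraulic power (P = rho*g*Q*H):
  P = 1000 * 9.81 * 0.05978 * 21.74 = 12749.2 W
Step 2 — input power: P_in = P/eta = 12749.2 / 0.68 = 18750 W
Therefore the shaft input power required = 18750 W.


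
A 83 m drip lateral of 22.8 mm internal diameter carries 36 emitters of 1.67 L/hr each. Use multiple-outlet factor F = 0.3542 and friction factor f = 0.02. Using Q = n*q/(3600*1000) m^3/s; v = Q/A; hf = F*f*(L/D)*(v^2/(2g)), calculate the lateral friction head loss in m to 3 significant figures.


Q = 36*1.67/(3600*1000) = 1.6700e-05 m^3/s
A = pi*(22.8e-3/2)^2 = 4.0828e-04 m^2, so v = Q/A = 0.040903 m/s
hf = 0.3542*0.02*(83/0.0228)*(0.040903^2/(2*9.81)) = 0.00220 m
Therefore the lateral friction head loss = 0.00220 m.


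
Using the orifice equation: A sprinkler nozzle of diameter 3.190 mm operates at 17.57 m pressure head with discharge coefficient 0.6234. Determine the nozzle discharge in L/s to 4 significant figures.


Approach: apply the orifice equation, Q = Cd*A*sqrt(2*g*h), A = pi*(d/2)^2.
A = pi*(3.190e-3/2)^2 = 7.99229e-06 m^2
Q = 0.6234 * 7.99229e-06 * sqrt(2*9.81*17.57) * 1000 = 0.09251 L/s
Therefore the nozzle discharge = 0.09251 L/s.


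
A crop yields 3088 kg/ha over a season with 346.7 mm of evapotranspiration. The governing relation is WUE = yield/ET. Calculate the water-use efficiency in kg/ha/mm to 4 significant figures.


WUE = 3088 / 346.7 = 8.907 kg/ha/mm
Therefore the water-use efficiency = 8.907 kg/ha/mm.


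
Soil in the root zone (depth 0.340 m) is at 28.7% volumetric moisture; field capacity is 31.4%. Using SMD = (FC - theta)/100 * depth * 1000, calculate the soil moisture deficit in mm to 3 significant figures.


SMD = (31.4 - 28.7)/100 * 0.340 * 1000 = 9.18 mm
Therefore the soil moisture deficit = 9.18 mm.


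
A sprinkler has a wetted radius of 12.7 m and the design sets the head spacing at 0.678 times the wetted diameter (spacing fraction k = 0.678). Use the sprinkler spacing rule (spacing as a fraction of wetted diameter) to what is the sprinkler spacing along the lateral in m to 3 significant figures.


Approach: apply the sprinkler spacing rule (spacing as a fraction of wetted diameter), S = k*(2*R).
S = 0.678 * (2 * 12.7) = 17.2 m
Therefore the sprinkler spacing along the lateral = 17.2 m.


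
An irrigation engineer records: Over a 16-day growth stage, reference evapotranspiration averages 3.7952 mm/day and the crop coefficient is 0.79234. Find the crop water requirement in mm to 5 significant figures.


Approach: apply the crop water requirement relation, CWR = ET0 * Kc * days.
CWR = 3.7952 * 0.79234 * 16 = 48.113 mm
Therefore the crop water requirement = 48.113 mm.


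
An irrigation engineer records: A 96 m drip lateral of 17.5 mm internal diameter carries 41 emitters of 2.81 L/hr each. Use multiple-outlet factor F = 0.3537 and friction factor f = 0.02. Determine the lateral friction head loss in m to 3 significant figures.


Approach: apply Darcy-Weisbach with the multiple-outlet F-factor, Q = n*q/(3600*1000) m^3/s; v = Q/A; hf = F*f*(L/D)*(v^2/(2g)).
Q = 41*2.81/(3600*1000) = 3.2003e-05 m^3/s
A = pi*(17.5e-3/2)^2 = 2.4053e-04 m^2, so v = Q/A = 0.13305 m/s
hf = 0.3537*0.02*(96/0.0175)*(0.13305^2/(2*9.81)) = 0.0350 m
Therefore the lateral friction head loss = 0.0350 m.


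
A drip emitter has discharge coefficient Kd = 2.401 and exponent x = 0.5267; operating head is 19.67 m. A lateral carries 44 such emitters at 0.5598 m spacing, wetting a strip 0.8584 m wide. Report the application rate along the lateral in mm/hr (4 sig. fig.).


Approach: apply the emitter equation with a lateral mass balance, q = Kd*h^x; Q = n*q; rate = Q/(n*spacing*width).
Step 1 — single emitter flow (q = Kd*h^x):
  q = 2.401 * 19.67^0.5267 = 11.5303 L/hr
Step 2 — total lateral flow: Q = 44 * 11.5303 = 507.331 L/hr
Step 3 — wetted area: A = 44 * 0.5598 * 0.8584 = 21.1434 m^2
Step 4 — application rate: Q/A = 507.331/21.1434 = 23.99 mm/hr
Therefore the application rate along the lateral = 23.99 mm/hr.


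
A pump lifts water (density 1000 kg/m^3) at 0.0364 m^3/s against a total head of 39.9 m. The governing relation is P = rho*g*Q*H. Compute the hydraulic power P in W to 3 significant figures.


P = 1000 * 9.81 * 0.0364 * 39.9 = 14200 W
Therefore the hydraulic power P = 14200 W.


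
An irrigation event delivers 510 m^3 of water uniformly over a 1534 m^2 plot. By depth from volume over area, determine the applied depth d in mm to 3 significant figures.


Approach: apply depth from volume over area, d = (V/A)*1000.
d = (510 / 1534) * 1000 = 332 mm
Therefore the applied depth d = 332 mm.


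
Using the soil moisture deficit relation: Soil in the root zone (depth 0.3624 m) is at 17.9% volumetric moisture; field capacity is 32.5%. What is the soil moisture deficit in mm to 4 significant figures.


Approach: apply the soil moisture deficit relation, SMD = (FC - theta)/100 * depth * 1000.
SMD = (32.5 - 17.9)/100 * 0.3624 * 1000 = 52.91 mm
Therefore the soil moisture deficit = 52.91 mm.


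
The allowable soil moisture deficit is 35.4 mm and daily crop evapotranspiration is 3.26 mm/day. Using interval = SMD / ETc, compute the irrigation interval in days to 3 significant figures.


interval = 35.4 / 3.26 = 10.9 days
Therefore the irrigation interval = 10.9 days.


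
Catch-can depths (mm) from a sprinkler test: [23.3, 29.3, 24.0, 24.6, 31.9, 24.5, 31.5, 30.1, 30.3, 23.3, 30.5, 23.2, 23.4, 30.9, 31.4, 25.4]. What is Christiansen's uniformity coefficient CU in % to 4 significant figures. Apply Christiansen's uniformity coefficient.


Approach: apply Christiansen's uniformity coefficient, CU = (1 - mean_abs_deviation/mean)*100.
mean = 27.3500 mm
mean |d_i - mean| = 3.38750 mm
CU = (1 - 3.38750/27.3500)*100 = 87.61 %
Therefore Christiansen's uniformity coefficient CU = 87.61 %.


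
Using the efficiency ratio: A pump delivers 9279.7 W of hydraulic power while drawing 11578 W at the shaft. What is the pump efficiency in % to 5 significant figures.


Approach: apply the efficiency ratio, eta = (P_out/P_in)*100.
eta = (9279.7 / 11578) * 100 = 80.149 %
Therefore the pump efficiency = 80.149 %.


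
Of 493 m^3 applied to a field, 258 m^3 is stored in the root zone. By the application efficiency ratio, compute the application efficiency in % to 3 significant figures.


Approach: apply the application efficiency ratio, Ea = (stored/applied)*100.
Ea = (258/493)*100 = 52.3 %
Therefore the application efficiency = 52.3 %.


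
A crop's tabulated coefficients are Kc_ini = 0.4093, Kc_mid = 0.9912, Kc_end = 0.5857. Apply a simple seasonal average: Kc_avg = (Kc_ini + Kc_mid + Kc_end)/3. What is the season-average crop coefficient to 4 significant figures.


Kc_avg = (0.4093 + 0.9912 + 0.5857)/3 = 0.6621
Therefore the season-average crop coefficient = 0.6621.


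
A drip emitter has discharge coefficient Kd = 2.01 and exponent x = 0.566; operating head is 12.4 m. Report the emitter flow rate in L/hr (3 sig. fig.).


Approach: apply the emitter characteristic equation, q = Kd * h^x.
q = 2.01 * 12.4^0.566 = 8.36 L/hr
Therefore the emitter flow rate = 8.36 L/hr.


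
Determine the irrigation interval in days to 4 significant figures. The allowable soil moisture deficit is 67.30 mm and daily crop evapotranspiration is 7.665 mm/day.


Approach: apply the irrigation interval relation, interval = SMD / ETc.
interval = 67.30 / 7.665 = 8.780 days
Therefore the irrigation interval = 8.780 days.


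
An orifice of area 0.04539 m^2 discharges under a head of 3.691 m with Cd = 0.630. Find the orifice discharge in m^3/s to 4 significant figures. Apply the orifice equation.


Approach: apply the orifice equation, Q = Cd*A*sqrt(2*g*h).
Q = 0.630 * 0.04539 * sqrt(2*9.81*3.691) = 0.2433 m^3/s
Therefore the orifice discharge = 0.2433 m^3/s.


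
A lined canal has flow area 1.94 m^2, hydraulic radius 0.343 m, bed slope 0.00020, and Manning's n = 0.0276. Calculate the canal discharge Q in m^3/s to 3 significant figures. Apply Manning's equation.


Approach: apply Manning's equation, Q = (1/n)*A*R^(2/3)*S^(1/2).
Q = (1/0.0276) * 1.94 * 0.343^(2/3) * 0.00020^(1/2) = 0.487 m^3/s
Therefore the canal discharge Q = 0.487 m^3/s.


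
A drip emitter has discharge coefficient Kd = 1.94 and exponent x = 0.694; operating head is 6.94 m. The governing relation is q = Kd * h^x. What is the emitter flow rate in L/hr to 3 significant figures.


q = 1.94 * 6.94^0.694 = 7.44 L/hr
Therefore the emitter flow rate = 7.44 L/hr.


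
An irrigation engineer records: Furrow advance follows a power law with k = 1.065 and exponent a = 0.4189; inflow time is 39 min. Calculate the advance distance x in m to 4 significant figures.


Approach: apply the power-law advance function, x = k*t^a.
x = 1.065 * 39^0.4189 = 4.941 m
Therefore the advance distance x = 4.941 m.


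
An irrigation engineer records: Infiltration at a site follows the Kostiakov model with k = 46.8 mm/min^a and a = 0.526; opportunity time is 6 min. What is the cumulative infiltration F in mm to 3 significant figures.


Approach: apply the Kostiakov infiltration equation, F = k*t^a.
F = 46.8 * 6^0.526 = 120 mm
Therefore the cumulative infiltration F = 120 mm.


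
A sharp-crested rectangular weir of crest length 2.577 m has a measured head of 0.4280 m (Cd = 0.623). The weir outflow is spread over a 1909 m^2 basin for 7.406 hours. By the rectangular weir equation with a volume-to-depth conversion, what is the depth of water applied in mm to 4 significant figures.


Approach: apply the rectangular weir equation with a volume-to-depth conversion, Q = (2/3)*Cd*L*sqrt(2g)*H^1.5; d = Q*t/A * 1000.
Step 1 — weir discharge:
  Q = (2/3)*0.623*2.577*sqrt(2*9.81)*0.4280^1.5 = 1.32748 m^3/s
Step 2 — volume: V = 1.32748 * 7.406*3600 = 35392.6 m^3
Step 3 — depth: d = V/A * 1000 = 35392.6/1909 * 1000 = 18540 mm
Therefore the depth of water applied = 18540 mm.


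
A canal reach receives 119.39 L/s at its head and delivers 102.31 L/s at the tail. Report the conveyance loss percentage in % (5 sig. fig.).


Approach: apply the conveyance loss ratio, loss% = ((Q_head - Q_tail)/Q_head)*100.
loss = ((119.39 - 102.31)/119.39)*100 = 14.306 %
Therefore the conveyance loss percentage = 14.306 %.


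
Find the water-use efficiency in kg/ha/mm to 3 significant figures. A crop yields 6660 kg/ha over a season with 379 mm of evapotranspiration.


Approach: apply the water-use efficiency ratio, WUE = yield/ET.
WUE = 6660 / 379 = 17.6 kg/ha/mm
Therefore the water-use efficiency = 17.6 kg/ha/mm.


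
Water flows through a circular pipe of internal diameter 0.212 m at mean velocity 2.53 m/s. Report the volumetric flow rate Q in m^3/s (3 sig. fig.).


Approach: apply the continuity equation for pipe flow, Q = A * v with A = pi*(D/2)^2.
A = pi*(0.212/2)^2 = 0.035299 m^2
Q = 0.035299 * 2.53 = 0.0893 m^3/s
Therefore the volumetric flow rate Q = 0.0893 m^3/s.


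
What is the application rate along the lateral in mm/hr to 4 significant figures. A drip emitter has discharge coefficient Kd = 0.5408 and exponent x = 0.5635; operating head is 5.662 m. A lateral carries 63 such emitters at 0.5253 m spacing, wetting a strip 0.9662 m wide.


Approach: apply the emitter equation with a lateral mass balance, q = Kd*h^x; Q = n*q; rate = Q/(n*spacing*width).
Step 1 — single emitter flow (q = Kd*h^x):
  q = 0.5408 * 5.662^0.5635 = 1.43660 L/hr
Step 2 — total lateral flow: Q = 63 * 1.43660 = 90.5057 L/hr
Step 3 — wetted area: A = 63 * 0.5253 * 0.9662 = 31.9753 m^2
Step 4 — application rate: Q/A = 90.5057/31.9753 = 2.830 mm/hr
Therefore the application rate along the lateral = 2.830 mm/hr.


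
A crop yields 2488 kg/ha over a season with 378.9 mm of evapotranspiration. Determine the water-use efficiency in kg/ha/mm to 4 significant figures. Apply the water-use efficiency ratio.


Approach: apply the water-use efficiency ratio, WUE = yield/ET.
WUE = 2488 / 378.9 = 6.566 kg/ha/mm
Therefore the water-use efficiency = 6.566 kg/ha/mm.


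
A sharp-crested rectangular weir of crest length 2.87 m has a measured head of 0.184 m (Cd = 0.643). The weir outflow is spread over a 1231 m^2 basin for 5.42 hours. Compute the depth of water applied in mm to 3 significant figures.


Approach: apply the rectangular weir equation with a volume-to-depth conversion, Q = (2/3)*Cd*L*sqrt(2g)*H^1.5; d = Q*t/A * 1000.
Step 1 — weir discharge:
  Q = (2/3)*0.643*2.87*sqrt(2*9.81)*0.184^1.5 = 0.43011 m^3/s
Step 2 — volume: V = 0.43011 * 5.42*3600 = 8392.3 m^3
Step 3 — depth: d = V/A * 1000 = 8392.3/1231 * 1000 = 6820 mm
Therefore the depth of water applied = 6820 mm.


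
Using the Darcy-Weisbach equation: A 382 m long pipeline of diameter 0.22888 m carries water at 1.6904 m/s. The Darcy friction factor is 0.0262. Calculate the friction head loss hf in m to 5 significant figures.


Approach: apply the Darcy-Weisbach equation, hf = f*(L/D)*(v^2/(2g)).
hf = 0.0262 * (382/0.22888) * (1.6904^2 / (2*9.81))
hf = 6.3685 m
Therefore the friction head loss hf = 6.3685 m.


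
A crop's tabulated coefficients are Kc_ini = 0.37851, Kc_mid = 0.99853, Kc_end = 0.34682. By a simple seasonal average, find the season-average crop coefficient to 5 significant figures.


Approach: apply a simple seasonal average, Kc_avg = (Kc_ini + Kc_mid + Kc_end)/3.
Kc_avg = (0.37851 + 0.99853 + 0.34682)/3 = 0.57462
Therefore the season-average crop coefficient = 0.57462.


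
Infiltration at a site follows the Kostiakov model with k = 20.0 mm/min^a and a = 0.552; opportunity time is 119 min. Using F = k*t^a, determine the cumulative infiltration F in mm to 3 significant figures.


F = 20.0 * 119^0.552 = 280 mm
Therefore the cumulative infiltration F = 280 mm.


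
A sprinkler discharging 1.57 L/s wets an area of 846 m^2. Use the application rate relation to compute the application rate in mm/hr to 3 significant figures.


Approach: apply the application rate relation, rate = (Q/A)*3600.
rate = (1.57 / 846) * 3600 = 6.68 mm/hr
Therefore the application rate = 6.68 mm/hr.


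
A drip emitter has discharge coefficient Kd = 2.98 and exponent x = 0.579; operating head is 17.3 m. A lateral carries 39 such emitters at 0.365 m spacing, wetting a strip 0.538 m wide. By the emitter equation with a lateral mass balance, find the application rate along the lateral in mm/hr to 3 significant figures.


Approach: apply the emitter equation with a lateral mass balance, q = Kd*h^x; Q = n*q; rate = Q/(n*spacing*width).
Step 1 — single emitter flow (q = Kd*h^x):
  q = 2.98 * 17.3^0.579 = 15.525 L/hr
Step 2 — total lateral flow: Q = 39 * 15.525 = 605.49 L/hr
Step 3 — wetted area: A = 39 * 0.365 * 0.538 = 7.6584 m^2
Step 4 — application rate: Q/A = 605.49/7.6584 = 79.1 mm/hr
Therefore the application rate along the lateral = 79.1 mm/hr.


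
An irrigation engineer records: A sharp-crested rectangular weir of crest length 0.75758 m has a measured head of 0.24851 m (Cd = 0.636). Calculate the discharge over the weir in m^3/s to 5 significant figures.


Approach: apply the rectangular weir equation, Q = (2/3)*Cd*L*sqrt(2g)*H^1.5.
Q = (2/3)*0.636*0.75758*sqrt(2*9.81)*0.24851^1.5 = 0.17626 m^3/s
Therefore the discharge over the weir = 0.17626 m^3/s.


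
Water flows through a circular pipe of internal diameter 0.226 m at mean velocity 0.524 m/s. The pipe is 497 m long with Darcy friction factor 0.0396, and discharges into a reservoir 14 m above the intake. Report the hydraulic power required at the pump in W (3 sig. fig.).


Approach: apply continuity + Darcy-Weisbach + hydraulic power, Q = A*v; hf = f*(L/D)*(v^2/(2g)); H = static + hf; P = rho*g*Q*H.
Step 1 — flow rate (continuity, Q = A*v):
  A = pi*(0.226/2)^2 = 0.040115 m^2
  Q = 0.040115 * 0.524 = 0.021020 m^3/s
Step 2 — friction head loss (Darcy-Weisbach):
  hf = 0.0396 * (497/0.226) * (0.524^2 / (2*9.81))
  hf = 1.2187 m
Step 3 — total head: H = 14 + 1.2187 = 15.219 m
Step 4 — hydraulic power (P = rho*g*Q*H):
  P = 1000 * 9.81 * 0.021020 * 15.219 = 3140 W
Therefore the hydraulic power required at the pump = 3140 W.


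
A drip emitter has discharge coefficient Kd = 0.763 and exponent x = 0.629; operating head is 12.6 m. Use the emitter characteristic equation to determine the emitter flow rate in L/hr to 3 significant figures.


Approach: apply the emitter characteristic equation, q = Kd * h^x.
q = 0.763 * 12.6^0.629 = 3.76 L/hr
Therefore the emitter flow rate = 3.76 L/hr.


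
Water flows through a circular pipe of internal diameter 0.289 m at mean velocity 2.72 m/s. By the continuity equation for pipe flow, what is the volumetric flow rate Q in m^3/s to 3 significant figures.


Approach: apply the continuity equation for pipe flow, Q = A * v with A = pi*(D/2)^2.
A = pi*(0.289/2)^2 = 0.065597 m^2
Q = 0.065597 * 2.72 = 0.178 m^3/s
Therefore the volumetric flow rate Q = 0.178 m^3/s.


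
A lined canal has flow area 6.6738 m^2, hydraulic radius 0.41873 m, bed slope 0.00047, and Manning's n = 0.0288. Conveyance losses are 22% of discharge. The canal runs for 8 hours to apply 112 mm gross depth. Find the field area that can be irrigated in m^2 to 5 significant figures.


Approach: apply Manning's equation with a conveyance and depth budget, Q = (1/n)*A*R^(2/3)*S^(1/2); Q_field = Q*(1-loss); Area = Q_field*t/(d/1000).
Step 1 — canal discharge (Manning's equation):
  Q = (1/0.0288) * 6.6738 * 0.41873^(2/3) * 0.00047^(1/2) = 2.811808 m^3/s
Step 2 — delivered flow: Q_field = 2.811808*(1 - 22/100) = 2.193210 m^3/s
Step 3 — volume delivered: V = 2.193210 * 8*3600 = 63164.46 m^3
Step 4 — area served: A = V / (depth/1000) = 63164.46 / 0.112 = 563970 m^2
Therefore the field area that can be irrigated = 563970 m^2.


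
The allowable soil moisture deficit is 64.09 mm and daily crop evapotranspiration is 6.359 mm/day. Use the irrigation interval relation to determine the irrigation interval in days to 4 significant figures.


Approach: apply the irrigation interval relation, interval = SMD / ETc.
interval = 64.09 / 6.359 = 10.08 days
Therefore the irrigation interval = 10.08 days.


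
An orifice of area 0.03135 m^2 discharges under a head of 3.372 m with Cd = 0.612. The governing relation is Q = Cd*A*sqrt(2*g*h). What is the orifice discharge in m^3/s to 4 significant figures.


Q = 0.612 * 0.03135 * sqrt(2*9.81*3.372) = 0.1561 m^3/s
Therefore the orifice discharge = 0.1561 m^3/s.


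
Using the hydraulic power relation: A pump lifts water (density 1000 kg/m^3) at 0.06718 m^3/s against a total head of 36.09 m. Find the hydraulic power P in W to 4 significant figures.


Approach: apply the hydraulic power relation, P = rho*g*Q*H.
P = 1000 * 9.81 * 0.06718 * 36.09 = 23780 W
Therefore the hydraulic power P = 23780 W.


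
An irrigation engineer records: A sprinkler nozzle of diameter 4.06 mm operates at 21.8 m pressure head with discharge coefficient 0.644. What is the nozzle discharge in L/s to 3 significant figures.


Approach: apply the orifice equation, Q = Cd*A*sqrt(2*g*h), A = pi*(d/2)^2.
A = pi*(4.06e-3/2)^2 = 1.2946e-05 m^2
Q = 0.644 * 1.2946e-05 * sqrt(2*9.81*21.8) * 1000 = 0.172 L/s
Therefore the nozzle discharge = 0.172 L/s.


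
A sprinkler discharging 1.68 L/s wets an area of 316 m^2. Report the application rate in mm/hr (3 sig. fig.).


Approach: apply the application rate relation, rate = (Q/A)*3600.
rate = (1.68 / 316) * 3600 = 19.1 mm/hr
Therefore the application rate = 19.1 mm/hr.


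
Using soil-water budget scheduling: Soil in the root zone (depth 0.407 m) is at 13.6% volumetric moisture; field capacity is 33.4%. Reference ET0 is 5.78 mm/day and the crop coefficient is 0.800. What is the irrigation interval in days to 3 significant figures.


Approach: apply soil-water budget scheduling, SMD = (FC-theta)/100*depth*1000; ETc = ET0*Kc; interval = SMD/ETc.
Step 1 — soil moisture deficit:
  SMD = (33.4 - 13.6)/100 * 0.407 * 1000 = 80.586 mm
Step 2 — daily crop ET (ETc = ET0*Kc):
  ETc = 5.78 * 0.800 = 4.6240 mm/day
Step 3 — irrigation interval (SMD/ETc):
  interval = 80.586 / 4.6240 = 17.4 days
Therefore the irrigation interval = 17.4 days.


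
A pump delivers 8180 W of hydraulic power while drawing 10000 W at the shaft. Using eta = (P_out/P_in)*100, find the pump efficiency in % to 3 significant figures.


eta = (8180 / 10000) * 100 = 81.8 %
Therefore the pump efficiency = 81.8 %.


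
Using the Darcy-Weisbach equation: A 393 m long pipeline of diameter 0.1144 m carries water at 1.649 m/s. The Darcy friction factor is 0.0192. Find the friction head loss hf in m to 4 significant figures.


Approach: apply the Darcy-Weisbach equation, hf = f*(L/D)*(v^2/(2g)).
hf = 0.0192 * (393/0.1144) * (1.649^2 / (2*9.81))
hf = 9.141 m
Therefore the friction head loss hf = 9.141 m.


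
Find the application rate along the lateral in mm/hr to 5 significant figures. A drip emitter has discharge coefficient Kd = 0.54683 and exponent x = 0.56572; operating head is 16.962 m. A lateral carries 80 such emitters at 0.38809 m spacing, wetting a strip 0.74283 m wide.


Approach: apply the emitter equation with a lateral mass balance, q = Kd*h^x; Q = n*q; rate = Q/(n*spacing*width).
Step 1 — single emitter flow (q = Kd*h^x):
  q = 0.54683 * 16.962^0.56572 = 2.712640 L/hr
Step 2 — total lateral flow: Q = 80 * 2.712640 = 217.0112 L/hr
Step 3 — wetted area: A = 80 * 0.38809 * 0.74283 = 23.06279 m^2
Step 4 — application rate: Q/A = 217.0112/23.06279 = 9.4096 mm/hr
Therefore the application rate along the lateral = 9.4096 mm/hr.


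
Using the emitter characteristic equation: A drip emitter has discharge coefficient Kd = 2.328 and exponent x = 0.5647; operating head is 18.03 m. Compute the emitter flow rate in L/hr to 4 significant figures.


Approach: apply the emitter characteristic equation, q = Kd * h^x.
q = 2.328 * 18.03^0.5647 = 11.92 L/hr
Therefore the emitter flow rate = 11.92 L/hr.


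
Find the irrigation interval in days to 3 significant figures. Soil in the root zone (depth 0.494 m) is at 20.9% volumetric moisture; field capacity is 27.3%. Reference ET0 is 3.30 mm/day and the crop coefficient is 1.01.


Approach: apply soil-water budget scheduling, SMD = (FC-theta)/100*depth*1000; ETc = ET0*Kc; interval = SMD/ETc.
Step 1 — soil moisture deficit:
  SMD = (27.3 - 20.9)/100 * 0.494 * 1000 = 31.616 mm
Step 2 — daily crop ET (ETc = ET0*Kc):
  ETc = 3.30 * 1.01 = 3.3330 mm/day
Step 3 — irrigation interval (SMD/ETc):
  interval = 31.616 / 3.3330 = 9.49 days
Therefore the irrigation interval = 9.49 days.


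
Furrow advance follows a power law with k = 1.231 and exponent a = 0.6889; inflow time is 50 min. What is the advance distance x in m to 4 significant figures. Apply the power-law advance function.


Approach: apply the power-law advance function, x = k*t^a.
x = 1.231 * 50^0.6889 = 18.23 m
Therefore the advance distance x = 18.23 m.


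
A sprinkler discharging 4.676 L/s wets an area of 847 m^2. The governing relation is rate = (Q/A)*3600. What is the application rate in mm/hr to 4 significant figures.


rate = (4.676 / 847) * 3600 = 19.87 mm/hr
Therefore the application rate = 19.87 mm/hr.


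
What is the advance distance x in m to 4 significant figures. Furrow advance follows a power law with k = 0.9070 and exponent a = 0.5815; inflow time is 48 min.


Approach: apply the power-law advance function, x = k*t^a.
x = 0.9070 * 48^0.5815 = 8.615 m
Therefore the advance distance x = 8.615 m.


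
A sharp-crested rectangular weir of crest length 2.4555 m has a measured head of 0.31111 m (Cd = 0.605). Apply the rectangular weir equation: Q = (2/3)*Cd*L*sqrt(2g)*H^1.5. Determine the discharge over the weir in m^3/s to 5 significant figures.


Q = (2/3)*0.605*2.4555*sqrt(2*9.81)*0.31111^1.5 = 0.76125 m^3/s
Therefore the discharge over the weir = 0.76125 m^3/s.


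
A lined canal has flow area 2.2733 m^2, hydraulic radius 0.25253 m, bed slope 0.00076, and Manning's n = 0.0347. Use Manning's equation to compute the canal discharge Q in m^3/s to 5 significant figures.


Approach: apply Manning's equation, Q = (1/n)*A*R^(2/3)*S^(1/2).
Q = (1/0.0347) * 2.2733 * 0.25253^(2/3) * 0.00076^(1/2) = 0.72157 m^3/s
Therefore the canal discharge Q = 0.72157 m^3/s.


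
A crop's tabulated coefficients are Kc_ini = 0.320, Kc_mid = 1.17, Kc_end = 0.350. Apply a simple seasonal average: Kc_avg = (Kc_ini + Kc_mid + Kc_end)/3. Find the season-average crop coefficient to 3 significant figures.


Kc_avg = (0.320 + 1.17 + 0.350)/3 = 0.613
Therefore the season-average crop coefficient = 0.613.


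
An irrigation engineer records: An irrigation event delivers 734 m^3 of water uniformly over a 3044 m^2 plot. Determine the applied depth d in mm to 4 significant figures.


Approach: apply depth from volume over area, d = (V/A)*1000.
d = (734 / 3044) * 1000 = 241.1 mm
Therefore the applied depth d = 241.1 mm.


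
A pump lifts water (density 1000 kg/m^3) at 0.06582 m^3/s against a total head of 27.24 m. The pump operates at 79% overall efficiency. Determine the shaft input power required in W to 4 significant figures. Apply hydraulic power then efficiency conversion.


Approach: apply hydraulic power then efficiency conversion, P = rho*g*Q*H; P_in = P/eta.
Step 1 — hydraulic power (P = rho*g*Q*H):
  P = 1000 * 9.81 * 0.06582 * 27.24 = 17588.7 W
Step 2 — input power: P_in = P/eta = 17588.7 / 0.79 = 22260 W
Therefore the shaft input power required = 22260 W.


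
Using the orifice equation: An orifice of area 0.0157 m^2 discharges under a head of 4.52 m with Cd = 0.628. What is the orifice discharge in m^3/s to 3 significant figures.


Approach: apply the orifice equation, Q = Cd*A*sqrt(2*g*h).
Q = 0.628 * 0.0157 * sqrt(2*9.81*4.52) = 0.0928 m^3/s
Therefore the orifice discharge = 0.0928 m^3/s.


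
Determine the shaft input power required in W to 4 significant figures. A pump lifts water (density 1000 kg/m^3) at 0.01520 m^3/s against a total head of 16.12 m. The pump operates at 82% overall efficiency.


Approach: apply hydraulic power then efficiency conversion, P = rho*g*Q*H; P_in = P/eta.
Step 1 — hydraulic power (P = rho*g*Q*H):
  P = 1000 * 9.81 * 0.01520 * 16.12 = 2403.69 W
Step 2 — input power: P_in = P/eta = 2403.69 / 0.82 = 2931 W
Therefore the shaft input power required = 2931 W.


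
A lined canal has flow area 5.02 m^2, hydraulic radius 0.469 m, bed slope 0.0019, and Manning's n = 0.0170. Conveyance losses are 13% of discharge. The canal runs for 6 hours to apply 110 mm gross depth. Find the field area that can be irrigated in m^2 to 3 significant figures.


Approach: apply Manning's equation with a conveyance and depth budget, Q = (1/n)*A*R^(2/3)*S^(1/2); Q_field = Q*(1-loss); Area = Q_field*t/(d/1000).
Step 1 — canal discharge (Manning's equation):
  Q = (1/0.0170) * 5.02 * 0.469^(2/3) * 0.0019^(1/2) = 7.7699 m^3/s
Step 2 — delivered flow: Q_field = 7.7699*(1 - 13/100) = 6.7598 m^3/s
Step 3 — volume delivered: V = 6.7598 * 6*3600 = 146010 m^3
Step 4 — area served: A = V / (depth/1000) = 146010 / 0.11 = 1330000 m^2
Therefore the field area that can be irrigated = 1330000 m^2.


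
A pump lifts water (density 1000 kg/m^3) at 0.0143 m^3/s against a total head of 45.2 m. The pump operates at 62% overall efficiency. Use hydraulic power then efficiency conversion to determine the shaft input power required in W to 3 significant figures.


Approach: apply hydraulic power then efficiency conversion, P = rho*g*Q*H; P_in = P/eta.
Step 1 — hydraulic power (P = rho*g*Q*H):
  P = 1000 * 9.81 * 0.0143 * 45.2 = 6340.8 W
Step 2 — input power: P_in = P/eta = 6340.8 / 0.62 = 10200 W
Therefore the shaft input power required = 10200 W.


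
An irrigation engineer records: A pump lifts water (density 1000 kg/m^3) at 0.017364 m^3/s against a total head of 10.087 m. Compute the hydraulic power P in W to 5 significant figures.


Approach: apply the hydraulic power relation, P = rho*g*Q*H.
P = 1000 * 9.81 * 0.017364 * 10.087 = 1718.2 W
Therefore the hydraulic power P = 1718.2 W.


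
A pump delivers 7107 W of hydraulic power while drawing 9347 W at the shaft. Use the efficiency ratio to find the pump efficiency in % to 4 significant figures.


Approach: apply the efficiency ratio, eta = (P_out/P_in)*100.
eta = (7107 / 9347) * 100 = 76.04 %
Therefore the pump efficiency = 76.04 %.


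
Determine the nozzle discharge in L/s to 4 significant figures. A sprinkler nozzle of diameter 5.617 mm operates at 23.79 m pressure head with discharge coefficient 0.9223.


Approach: apply the orifice equation, Q = Cd*A*sqrt(2*g*h), A = pi*(d/2)^2.
A = pi*(5.617e-3/2)^2 = 2.47799e-05 m^2
Q = 0.9223 * 2.47799e-05 * sqrt(2*9.81*23.79) * 1000 = 0.4938 L/s
Therefore the nozzle discharge = 0.4938 L/s.


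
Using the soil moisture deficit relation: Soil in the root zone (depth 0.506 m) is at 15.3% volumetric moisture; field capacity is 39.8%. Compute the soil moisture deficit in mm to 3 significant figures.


Approach: apply the soil moisture deficit relation, SMD = (FC - theta)/100 * depth * 1000.
SMD = (39.8 - 15.3)/100 * 0.506 * 1000 = 124 mm
Therefore the soil moisture deficit = 124 mm.


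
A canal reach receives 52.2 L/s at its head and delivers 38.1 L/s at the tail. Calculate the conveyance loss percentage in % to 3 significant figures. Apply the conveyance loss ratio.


Approach: apply the conveyance loss ratio, loss% = ((Q_head - Q_tail)/Q_head)*100.
loss = ((52.2 - 38.1)/52.2)*100 = 27.0 %
Therefore the conveyance loss percentage = 27.0 %.


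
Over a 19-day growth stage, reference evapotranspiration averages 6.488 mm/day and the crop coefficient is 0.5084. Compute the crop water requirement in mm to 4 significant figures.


Approach: apply the crop water requirement relation, CWR = ET0 * Kc * days.
CWR = 6.488 * 0.5084 * 19 = 62.67 mm
Therefore the crop water requirement = 62.67 mm.


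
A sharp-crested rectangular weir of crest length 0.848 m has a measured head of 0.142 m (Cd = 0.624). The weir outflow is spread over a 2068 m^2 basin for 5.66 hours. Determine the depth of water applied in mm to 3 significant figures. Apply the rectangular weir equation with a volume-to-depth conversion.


Approach: apply the rectangular weir equation with a volume-to-depth conversion, Q = (2/3)*Cd*L*sqrt(2g)*H^1.5; d = Q*t/A * 1000.
Step 1 — weir discharge:
  Q = (2/3)*0.624*0.848*sqrt(2*9.81)*0.142^1.5 = 0.083612 m^3/s
Step 2 — volume: V = 0.083612 * 5.66*3600 = 1703.7 m^3
Step 3 — depth: d = V/A * 1000 = 1703.7/2068 * 1000 = 824 mm
Therefore the depth of water applied = 824 mm.


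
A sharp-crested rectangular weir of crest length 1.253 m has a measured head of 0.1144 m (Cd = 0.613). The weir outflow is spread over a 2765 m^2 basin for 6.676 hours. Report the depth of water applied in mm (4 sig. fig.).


Approach: apply the rectangular weir equation with a volume-to-depth conversion, Q = (2/3)*Cd*L*sqrt(2g)*H^1.5; d = Q*t/A * 1000.
Step 1 — weir discharge:
  Q = (2/3)*0.613*1.253*sqrt(2*9.81)*0.1144^1.5 = 0.0877625 m^3/s
Step 2 — volume: V = 0.0877625 * 6.676*3600 = 2109.25 m^3
Step 3 — depth: d = V/A * 1000 = 2109.25/2765 * 1000 = 762.8 mm
Therefore the depth of water applied = 762.8 mm.


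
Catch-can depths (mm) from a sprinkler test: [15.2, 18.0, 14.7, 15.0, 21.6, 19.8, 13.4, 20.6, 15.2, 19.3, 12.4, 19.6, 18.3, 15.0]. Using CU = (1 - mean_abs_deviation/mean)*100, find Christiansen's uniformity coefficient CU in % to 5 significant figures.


mean = 17.00714 mm
mean |d_i - mean| = 2.592857 mm
CU = (1 - 2.592857/17.00714)*100 = 84.754 %
Therefore Christiansen's uniformity coefficient CU = 84.754 %.


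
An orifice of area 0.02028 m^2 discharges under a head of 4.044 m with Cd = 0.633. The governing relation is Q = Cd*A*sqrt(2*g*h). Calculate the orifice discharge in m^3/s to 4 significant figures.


Q = 0.633 * 0.02028 * sqrt(2*9.81*4.044) = 0.1143 m^3/s
Therefore the orifice discharge = 0.1143 m^3/s.


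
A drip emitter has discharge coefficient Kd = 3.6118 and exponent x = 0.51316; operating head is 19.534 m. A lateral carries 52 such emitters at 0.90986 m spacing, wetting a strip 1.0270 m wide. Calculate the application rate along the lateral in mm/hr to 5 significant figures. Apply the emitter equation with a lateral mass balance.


Approach: apply the emitter equation with a lateral mass balance, q = Kd*h^x; Q = n*q; rate = Q/(n*spacing*width).
Step 1 — single emitter flow (q = Kd*h^x):
  q = 3.6118 * 19.534^0.51316 = 16.59992 L/hr
Step 2 — total lateral flow: Q = 52 * 16.59992 = 863.1960 L/hr
Step 3 — wetted area: A = 52 * 0.90986 * 1.0270 = 48.59016 m^2
Step 4 — application rate: Q/A = 863.1960/48.59016 = 17.765 mm/hr
Therefore the application rate along the lateral = 17.765 mm/hr.


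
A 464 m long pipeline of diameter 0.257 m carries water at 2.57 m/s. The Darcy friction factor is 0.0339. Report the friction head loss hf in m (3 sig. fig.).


Approach: apply the Darcy-Weisbach equation, hf = f*(L/D)*(v^2/(2g)).
hf = 0.0339 * (464/0.257) * (2.57^2 / (2*9.81))
hf = 20.6 m
Therefore the friction head loss hf = 20.6 m.


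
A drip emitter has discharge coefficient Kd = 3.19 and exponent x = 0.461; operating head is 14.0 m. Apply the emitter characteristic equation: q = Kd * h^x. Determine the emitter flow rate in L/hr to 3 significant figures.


q = 3.19 * 14.0^0.461 = 10.8 L/hr
Therefore the emitter flow rate = 10.8 L/hr.


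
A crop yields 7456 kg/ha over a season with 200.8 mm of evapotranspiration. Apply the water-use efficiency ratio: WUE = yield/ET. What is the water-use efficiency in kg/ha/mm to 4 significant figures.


WUE = 7456 / 200.8 = 37.13 kg/ha/mm
Therefore the water-use efficiency = 37.13 kg/ha/mm.


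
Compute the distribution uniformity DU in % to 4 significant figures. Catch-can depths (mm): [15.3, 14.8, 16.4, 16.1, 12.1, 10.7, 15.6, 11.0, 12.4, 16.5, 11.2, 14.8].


Approach: apply the low-quarter distribution uniformity, DU = (mean of lowest quarter of readings / overall mean)*100.
sorted lowest 3 of 12: [10.7, 11.0, 11.2] -> mean = 10.9667 mm
overall mean = 13.9083 mm
DU = (10.9667/13.9083)*100 = 78.85 %
Therefore the distribution uniformity DU = 78.85 %.


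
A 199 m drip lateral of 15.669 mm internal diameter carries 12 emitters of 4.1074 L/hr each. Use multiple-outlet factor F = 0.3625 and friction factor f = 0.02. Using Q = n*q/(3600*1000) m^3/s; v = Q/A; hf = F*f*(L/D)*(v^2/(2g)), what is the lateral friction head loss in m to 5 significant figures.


Q = 12*4.1074/(3600*1000) = 1.369133e-05 m^3/s
A = pi*(15.669e-3/2)^2 = 1.928290e-04 m^2, so v = Q/A = 0.07100244 m/s
hf = 0.3625*0.02*(199/0.015669)*(0.07100244^2/(2*9.81)) = 0.023659 m
Therefore the lateral friction head loss = 0.023659 m.


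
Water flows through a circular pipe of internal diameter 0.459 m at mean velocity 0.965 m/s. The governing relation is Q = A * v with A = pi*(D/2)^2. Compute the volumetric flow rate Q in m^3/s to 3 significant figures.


A = pi*(0.459/2)^2 = 0.16547 m^2
Q = 0.16547 * 0.965 = 0.160 m^3/s
Therefore the volumetric flow rate Q = 0.160 m^3/s.


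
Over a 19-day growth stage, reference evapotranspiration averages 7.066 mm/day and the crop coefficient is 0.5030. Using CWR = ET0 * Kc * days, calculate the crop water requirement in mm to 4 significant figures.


CWR = 7.066 * 0.5030 * 19 = 67.53 mm
Therefore the crop water requirement = 67.53 mm.


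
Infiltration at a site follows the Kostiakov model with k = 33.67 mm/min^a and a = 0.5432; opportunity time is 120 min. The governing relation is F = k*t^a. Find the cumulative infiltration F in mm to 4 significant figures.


F = 33.67 * 120^0.5432 = 453.6 mm
Therefore the cumulative infiltration F = 453.6 mm.


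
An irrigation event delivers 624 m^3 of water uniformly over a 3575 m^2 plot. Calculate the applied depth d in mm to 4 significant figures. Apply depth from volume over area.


Approach: apply depth from volume over area, d = (V/A)*1000.
d = (624 / 3575) * 1000 = 174.5 mm
Therefore the applied depth d = 174.5 mm.


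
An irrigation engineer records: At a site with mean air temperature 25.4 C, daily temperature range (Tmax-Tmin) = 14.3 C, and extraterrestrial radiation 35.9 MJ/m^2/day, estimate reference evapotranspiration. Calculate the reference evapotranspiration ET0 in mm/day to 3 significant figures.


Approach: apply the Hargreaves-Samani method, ET0 = 0.0023*(Tmean+17.8)*sqrt(Tmax-Tmin)*0.408*Ra.
ET0 = 0.0023*(25.4+17.8)*sqrt(14.3)*0.408*35.9 = 5.50 mm/day
Therefore the reference evapotranspiration ET0 = 5.50 mm/day.


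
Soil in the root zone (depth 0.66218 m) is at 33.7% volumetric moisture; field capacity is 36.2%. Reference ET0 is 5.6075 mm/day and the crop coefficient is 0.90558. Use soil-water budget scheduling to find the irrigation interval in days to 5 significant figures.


Approach: apply soil-water budget scheduling, SMD = (FC-theta)/100*depth*1000; ETc = ET0*Kc; interval = SMD/ETc.
Step 1 — soil moisture deficit:
  SMD = (36.2 - 33.7)/100 * 0.66218 * 1000 = 16.55450 mm
Step 2 — daily crop ET (ETc = ET0*Kc):
  ETc = 5.6075 * 0.90558 = 5.078040 mm/day
Step 3 — irrigation interval (SMD/ETc):
  interval = 16.55450 / 5.078040 = 3.2600 days
Therefore the irrigation interval = 3.2600 days.


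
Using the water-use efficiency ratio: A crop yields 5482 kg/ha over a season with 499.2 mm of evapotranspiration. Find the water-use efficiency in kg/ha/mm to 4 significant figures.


Approach: apply the water-use efficiency ratio, WUE = yield/ET.
WUE = 5482 / 499.2 = 10.98 kg/ha/mm
Therefore the water-use efficiency = 10.98 kg/ha/mm.


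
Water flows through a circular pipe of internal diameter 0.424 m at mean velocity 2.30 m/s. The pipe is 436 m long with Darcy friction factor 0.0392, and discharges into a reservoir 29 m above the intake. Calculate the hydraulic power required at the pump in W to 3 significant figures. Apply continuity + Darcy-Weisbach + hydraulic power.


Approach: apply continuity + Darcy-Weisbach + hydraulic power, Q = A*v; hf = f*(L/D)*(v^2/(2g)); H = static + hf; P = rho*g*Q*H.
Step 1 — flow rate (continuity, Q = A*v):
  A = pi*(0.424/2)^2 = 0.14120 m^2
  Q = 0.14120 * 2.30 = 0.32475 m^3/s
Step 2 — friction head loss (Darcy-Weisbach):
  hf = 0.0392 * (436/0.424) * (2.30^2 / (2*9.81))
  hf = 10.868 m
Step 3 — total head: H = 29 + 10.868 = 39.868 m
Step 4 — hydraulic power (P = rho*g*Q*H):
  P = 1000 * 9.81 * 0.32475 * 39.868 = 127000 W
Therefore the hydraulic power required at the pump = 127000 W.


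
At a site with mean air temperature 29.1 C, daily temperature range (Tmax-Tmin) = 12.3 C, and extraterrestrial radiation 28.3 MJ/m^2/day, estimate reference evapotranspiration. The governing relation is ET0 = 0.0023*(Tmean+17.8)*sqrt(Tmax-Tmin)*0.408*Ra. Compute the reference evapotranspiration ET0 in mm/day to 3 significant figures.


ET0 = 0.0023*(29.1+17.8)*sqrt(12.3)*0.408*28.3 = 4.37 mm/day
Therefore the reference evapotranspiration ET0 = 4.37 mm/day.


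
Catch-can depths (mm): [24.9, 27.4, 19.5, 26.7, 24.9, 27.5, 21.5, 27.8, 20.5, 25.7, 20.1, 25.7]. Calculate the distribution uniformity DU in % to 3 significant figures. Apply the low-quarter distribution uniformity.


Approach: apply the low-quarter distribution uniformity, DU = (mean of lowest quarter of readings / overall mean)*100.
sorted lowest 3 of 12: [19.5, 20.1, 20.5] -> mean = 20.033 mm
overall mean = 24.350 mm
DU = (20.033/24.350)*100 = 82.3 %
Therefore the distribution uniformity DU = 82.3 %.


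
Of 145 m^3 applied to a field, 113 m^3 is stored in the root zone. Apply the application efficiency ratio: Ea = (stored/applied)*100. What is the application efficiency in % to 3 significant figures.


Ea = (113/145)*100 = 77.9 %
Therefore the application efficiency = 77.9 %.
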